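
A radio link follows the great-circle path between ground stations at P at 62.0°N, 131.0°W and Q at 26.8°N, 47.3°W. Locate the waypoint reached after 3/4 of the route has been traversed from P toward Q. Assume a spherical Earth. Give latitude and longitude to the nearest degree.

≈ 40°N, 58°W

Write both endpoints as unit vectors p₁, p₂ with components (cos φ cos λ, cos φ sin λ, sin φ).
The central angle between the endpoints is δ = arccos(p₁·p₂) ≈ 1.111 rad (63.6°).
Interpolate at f = 3/4 with slerp weights a = sin((1−f)δ)/sin δ ≈ 0.306, b = sin(fδ)/sin δ ≈ 0.826.
p = a·p₁ + b·p₂ ≈ (0.406, -0.650, 0.642); φ = arcsin(p_z) ≈ 39.98°, λ = atan2(p_y, p_x) ≈ -58.04°.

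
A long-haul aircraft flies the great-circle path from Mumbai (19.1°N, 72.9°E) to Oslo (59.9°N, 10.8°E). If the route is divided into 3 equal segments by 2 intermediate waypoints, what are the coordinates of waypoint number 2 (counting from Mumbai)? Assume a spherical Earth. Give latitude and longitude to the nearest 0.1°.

≈ 50.4°N, 41.9°E

Convert each endpoint to a unit vector on the sphere (x = cos φ cos λ, y = cos φ sin λ, z = sin φ).
The central angle between the endpoints is δ = arccos(p₁·p₂) ≈ 1.042 rad (59.7°).
Interpolate at f = 2/3 with slerp weights a = sin((1−f)δ)/sin δ ≈ 0.394, b = sin(fδ)/sin δ ≈ 0.741.
p = a·p₁ + b·p₂ ≈ (0.475, 0.426, 0.770); φ = arcsin(p_z) ≈ 50.38°, λ = atan2(p_y, p_x) ≈ 41.88°.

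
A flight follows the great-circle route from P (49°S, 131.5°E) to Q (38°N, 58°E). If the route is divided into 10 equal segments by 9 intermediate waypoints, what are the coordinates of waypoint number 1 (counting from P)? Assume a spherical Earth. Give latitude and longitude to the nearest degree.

Write both endpoints as unit vectors p₁, p₂ with components (cos φ cos λ, cos φ sin λ, sin φ).
The central angle between the endpoints is δ = arccos(p₁·p₂) ≈ 1.894 rad (108.5°).
Interpolate at f = 1/10 with slerp weights a = sin((1−f)δ)/sin δ ≈ 1.045, b = sin(fδ)/sin δ ≈ 0.199.
p = a·p₁ + b·p₂ ≈ (-0.371, 0.646, -0.667); φ = arcsin(p_z) ≈ -41.80°, λ = atan2(p_y, p_x) ≈ 119.89°.

≈ (42°S, 120°E)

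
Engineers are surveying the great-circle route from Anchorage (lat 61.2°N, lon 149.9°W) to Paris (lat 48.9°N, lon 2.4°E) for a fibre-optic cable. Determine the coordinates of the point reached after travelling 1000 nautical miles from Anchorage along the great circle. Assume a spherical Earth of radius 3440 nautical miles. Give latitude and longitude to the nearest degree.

Write both endpoints as unit vectors p₁, p₂ with components (cos φ cos λ, cos φ sin λ, sin φ).
The central angle between the endpoints is δ = arccos(p₁·p₂) ≈ 1.181 rad (67.7°). The total great-circle distance is δ·R ≈ 1.181 × 3440 ≈ 4063 nmi, so the target fraction is f = 1000/4063 ≈ 0.246.
Interpolate at f ≈ 0.246 with slerp weights a = sin((1−f)δ)/sin δ ≈ 0.840, b = sin(fδ)/sin δ ≈ 0.310.
p = a·p₁ + b·p₂ ≈ (-0.147, -0.194, 0.970); φ = arcsin(p_z) ≈ 75.90°, λ = atan2(p_y, p_x) ≈ -127.03°.

≈ lat 76°N, lon 127°W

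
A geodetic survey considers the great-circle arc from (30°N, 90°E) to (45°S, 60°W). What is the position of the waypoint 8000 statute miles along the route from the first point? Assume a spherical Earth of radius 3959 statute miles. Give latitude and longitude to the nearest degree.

≈ (47°S, 7°W)

The haversine formula gives a central angle δ ≈ 2.655 rad (152.1°) between the endpoints. The total great-circle distance is δ·R ≈ 2.655 × 3959 ≈ 10511 mi, so the target fraction is f = 8000/10511 ≈ 0.761.
Interpolate at f ≈ 0.761 with slerp weights a = sin((1−f)δ)/sin δ ≈ 1.267, b = sin(fδ)/sin δ ≈ 1.925.
p = a·p₁ + b·p₂ ≈ (0.681, -0.082, -0.728); φ = arcsin(p_z) ≈ -46.72°, λ = atan2(p_y, p_x) ≈ -6.86°.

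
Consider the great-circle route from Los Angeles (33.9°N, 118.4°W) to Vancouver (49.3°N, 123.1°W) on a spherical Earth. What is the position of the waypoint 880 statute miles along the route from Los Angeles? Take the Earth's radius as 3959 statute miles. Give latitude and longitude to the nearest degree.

≈ 46°N, 122°W

Convert each endpoint to a unit vector on the sphere (x = cos φ cos λ, y = cos φ sin λ, z = sin φ).
The central angle between the endpoints is δ = arccos(p₁·p₂) ≈ 0.276 rad (15.8°). The total great-circle distance is δ·R ≈ 0.276 × 3959 ≈ 1091 mi, so the target fraction is f = 880/1091 ≈ 0.807.
Interpolate at f ≈ 0.807 with slerp weights a = sin((1−f)δ)/sin δ ≈ 0.196, b = sin(fδ)/sin δ ≈ 0.810.
p = a·p₁ + b·p₂ ≈ (-0.366, -0.586, 0.723); φ = arcsin(p_z) ≈ 46.34°, λ = atan2(p_y, p_x) ≈ -122.00°.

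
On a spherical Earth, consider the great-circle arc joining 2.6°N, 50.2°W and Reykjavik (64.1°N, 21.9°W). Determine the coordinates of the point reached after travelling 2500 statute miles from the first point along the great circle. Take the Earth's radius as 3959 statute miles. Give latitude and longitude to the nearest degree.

≈ 38°N, 40°W

The haversine formula gives a central angle δ ≈ 1.132 rad (64.8°) between the endpoints. The total great-circle distance is δ·R ≈ 1.132 × 3959 ≈ 4481 mi, so the target fraction is f = 2500/4481 ≈ 0.558.
Interpolate at f ≈ 0.558 with slerp weights a = sin((1−f)δ)/sin δ ≈ 0.530, b = sin(fδ)/sin δ ≈ 0.652.
p = a·p₁ + b·p₂ ≈ (0.603, -0.513, 0.611); φ = arcsin(p_z) ≈ 37.64°, λ = atan2(p_y, p_x) ≈ -40.38°.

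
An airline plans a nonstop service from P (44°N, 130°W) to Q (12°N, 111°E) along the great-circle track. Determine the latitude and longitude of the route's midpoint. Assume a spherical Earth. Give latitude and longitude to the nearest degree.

≈ (45°N, 156°E)

From cos δ = sin φ₁ sin φ₂ + cos φ₁ cos φ₂ cos Δλ, the central angle is δ ≈ 1.769 rad (101.3°).
Interpolate at f = 1/2 with slerp weights a = sin((1−f)δ)/sin δ ≈ 0.789, b = sin(fδ)/sin δ ≈ 0.789.
p = a·p₁ + b·p₂ ≈ (-0.641, 0.286, 0.712); φ = arcsin(p_z) ≈ 45.40°, λ = atan2(p_y, p_x) ≈ 155.99°.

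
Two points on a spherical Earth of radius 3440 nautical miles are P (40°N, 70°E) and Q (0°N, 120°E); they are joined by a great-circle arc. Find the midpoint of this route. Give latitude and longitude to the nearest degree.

From cos δ = sin φ₁ sin φ₂ + cos φ₁ cos φ₂ cos Δλ, the central angle is δ ≈ 1.056 rad (60.5°).
Interpolate at f = 1/2 with slerp weights a = sin((1−f)δ)/sin δ ≈ 0.579, b = sin(fδ)/sin δ ≈ 0.579.
p = a·p₁ + b·p₂ ≈ (-0.138, 0.918, 0.372); φ = arcsin(p_z) ≈ 21.84°, λ = atan2(p_y, p_x) ≈ 98.53°.

≈ (22°N, 99°E)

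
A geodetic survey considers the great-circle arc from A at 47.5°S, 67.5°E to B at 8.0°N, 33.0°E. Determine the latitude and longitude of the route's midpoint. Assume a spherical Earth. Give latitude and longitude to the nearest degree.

Convert each endpoint to a unit vector on the sphere (x = cos φ cos λ, y = cos φ sin λ, z = sin φ).
The central angle between the endpoints is δ = arccos(p₁·p₂) ≈ 1.105 rad (63.3°).
Interpolate at f = 1/2 with slerp weights a = sin((1−f)δ)/sin δ ≈ 0.587, b = sin(fδ)/sin δ ≈ 0.587.
p = a·p₁ + b·p₂ ≈ (0.640, 0.684, -0.351); φ = arcsin(p_z) ≈ -20.57°, λ = atan2(p_y, p_x) ≈ 46.89°.

≈ 21°S, 47°E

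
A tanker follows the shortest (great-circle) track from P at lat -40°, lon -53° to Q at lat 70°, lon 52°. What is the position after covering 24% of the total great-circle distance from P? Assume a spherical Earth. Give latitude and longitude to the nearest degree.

≈ lat -11°, lon -39°

Convert each endpoint to a unit vector on the sphere (x = cos φ cos λ, y = cos φ sin λ, z = sin φ).
The central angle between the endpoints is δ = arccos(p₁·p₂) ≈ 2.307 rad (132.2°).
Interpolate at f = 0.24 with slerp weights a = sin((1−f)δ)/sin δ ≈ 1.328, b = sin(fδ)/sin δ ≈ 0.710.
p = a·p₁ + b·p₂ ≈ (0.762, -0.621, -0.186); φ = arcsin(p_z) ≈ -10.73°, λ = atan2(p_y, p_x) ≈ -39.19°.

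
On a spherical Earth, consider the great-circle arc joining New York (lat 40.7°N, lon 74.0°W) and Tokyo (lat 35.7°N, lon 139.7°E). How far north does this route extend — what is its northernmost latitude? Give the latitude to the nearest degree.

≈ 70°N

The great circle lies in the plane with unit normal n̂ = (p₁ × p₂)/|p₁ × p₂|.
Here n̂_z ≈ -0.345; the vertex latitude is φ_max = arccos|n̂_z| ≈ 69.8°.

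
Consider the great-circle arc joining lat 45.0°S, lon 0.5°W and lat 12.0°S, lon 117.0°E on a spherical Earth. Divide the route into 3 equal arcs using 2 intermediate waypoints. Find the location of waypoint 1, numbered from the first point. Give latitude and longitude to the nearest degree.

Convert each endpoint to a unit vector on the sphere (x = cos φ cos λ, y = cos φ sin λ, z = sin φ).
The central angle between the endpoints is δ = arccos(p₁·p₂) ≈ 1.744 rad (99.9°).
Interpolate at f = 1/3 with slerp weights a = sin((1−f)δ)/sin δ ≈ 0.932, b = sin(fδ)/sin δ ≈ 0.557.
p = a·p₁ + b·p₂ ≈ (0.411, 0.480, -0.775); φ = arcsin(p_z) ≈ -50.79°, λ = atan2(p_y, p_x) ≈ 49.41°.

≈ lat 51°S, lon 49°E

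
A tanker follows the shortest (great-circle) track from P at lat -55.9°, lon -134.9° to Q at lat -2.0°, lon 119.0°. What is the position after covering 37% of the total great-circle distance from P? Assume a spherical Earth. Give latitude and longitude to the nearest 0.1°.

≈ lat -48.8°, lon 165.3°

Convert each endpoint to a unit vector on the sphere (x = cos φ cos λ, y = cos φ sin λ, z = sin φ).
The central angle between the endpoints is δ = arccos(p₁·p₂) ≈ 1.698 rad (97.3°).
Interpolate at f = 0.37 with slerp weights a = sin((1−f)δ)/sin δ ≈ 0.884, b = sin(fδ)/sin δ ≈ 0.592.
p = a·p₁ + b·p₂ ≈ (-0.637, 0.167, -0.753); φ = arcsin(p_z) ≈ -48.83°, λ = atan2(p_y, p_x) ≈ 165.33°.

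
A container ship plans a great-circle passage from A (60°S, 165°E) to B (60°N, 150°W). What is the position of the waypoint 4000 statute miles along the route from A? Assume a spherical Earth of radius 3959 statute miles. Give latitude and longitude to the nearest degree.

≈ (4°S, 173°W)

From cos δ = sin φ₁ sin φ₂ + cos φ₁ cos φ₂ cos Δλ, the central angle is δ ≈ 2.181 rad (125.0°). The total great-circle distance is δ·R ≈ 2.181 × 3959 ≈ 8635 mi, so the target fraction is f = 4000/8635 ≈ 0.463.
Interpolate at f ≈ 0.463 with slerp weights a = sin((1−f)δ)/sin δ ≈ 1.124, b = sin(fδ)/sin δ ≈ 1.034.
p = a·p₁ + b·p₂ ≈ (-0.991, -0.113, -0.078); φ = arcsin(p_z) ≈ -4.49°, λ = atan2(p_y, p_x) ≈ -173.49°.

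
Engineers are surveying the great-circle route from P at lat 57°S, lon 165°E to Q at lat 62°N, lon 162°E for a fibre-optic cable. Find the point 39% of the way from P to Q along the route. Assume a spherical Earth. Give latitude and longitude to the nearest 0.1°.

Convert each endpoint to a unit vector on the sphere (x = cos φ cos λ, y = cos φ sin λ, z = sin φ).
The central angle between the endpoints is δ = arccos(p₁·p₂) ≈ 2.077 rad (119.0°).
Interpolate at f = 0.39 with slerp weights a = sin((1−f)δ)/sin δ ≈ 1.091, b = sin(fδ)/sin δ ≈ 0.828.
p = a·p₁ + b·p₂ ≈ (-0.944, 0.274, -0.184); φ = arcsin(p_z) ≈ -10.59°, λ = atan2(p_y, p_x) ≈ 163.81°.

≈ lat 10.6°S, lon 163.8°E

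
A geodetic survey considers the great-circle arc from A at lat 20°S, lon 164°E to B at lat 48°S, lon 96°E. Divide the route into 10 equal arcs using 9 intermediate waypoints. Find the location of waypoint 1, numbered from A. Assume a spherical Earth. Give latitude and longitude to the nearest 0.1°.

From cos δ = sin φ₁ sin φ₂ + cos φ₁ cos φ₂ cos Δλ, the central angle is δ ≈ 1.059 rad (60.7°).
Interpolate at f = 1/10 with slerp weights a = sin((1−f)δ)/sin δ ≈ 0.935, b = sin(fδ)/sin δ ≈ 0.121.
p = a·p₁ + b·p₂ ≈ (-0.853, 0.323, -0.410); φ = arcsin(p_z) ≈ -24.20°, λ = atan2(p_y, p_x) ≈ 159.27°.

≈ lat 24.2°S, lon 159.3°E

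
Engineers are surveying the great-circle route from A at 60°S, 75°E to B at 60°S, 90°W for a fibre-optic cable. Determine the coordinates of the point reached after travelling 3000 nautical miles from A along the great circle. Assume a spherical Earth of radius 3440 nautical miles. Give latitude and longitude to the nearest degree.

≈ 69°S, 86°W

The haversine formula gives a central angle δ ≈ 1.037 rad (59.4°) between the endpoints. The total great-circle distance is δ·R ≈ 1.037 × 3440 ≈ 3568 nmi, so the target fraction is f = 3000/3568 ≈ 0.841.
Interpolate at f ≈ 0.841 with slerp weights a = sin((1−f)δ)/sin δ ≈ 0.191, b = sin(fδ)/sin δ ≈ 0.889.
p = a·p₁ + b·p₂ ≈ (0.025, -0.352, -0.936); φ = arcsin(p_z) ≈ -69.32°, λ = atan2(p_y, p_x) ≈ -85.99°.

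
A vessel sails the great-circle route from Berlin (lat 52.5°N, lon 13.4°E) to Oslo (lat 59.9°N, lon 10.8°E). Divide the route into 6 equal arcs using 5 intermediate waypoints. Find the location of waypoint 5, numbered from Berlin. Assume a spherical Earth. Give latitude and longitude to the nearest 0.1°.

≈ lat 58.7°N, lon 11.3°E

From cos δ = sin φ₁ sin φ₂ + cos φ₁ cos φ₂ cos Δλ, the central angle is δ ≈ 0.132 rad (7.5°).
Interpolate at f = 5/6 with slerp weights a = sin((1−f)δ)/sin δ ≈ 0.167, b = sin(fδ)/sin δ ≈ 0.834.
p = a·p₁ + b·p₂ ≈ (0.510, 0.102, 0.854); φ = arcsin(p_z) ≈ 58.67°, λ = atan2(p_y, p_x) ≈ 11.31°.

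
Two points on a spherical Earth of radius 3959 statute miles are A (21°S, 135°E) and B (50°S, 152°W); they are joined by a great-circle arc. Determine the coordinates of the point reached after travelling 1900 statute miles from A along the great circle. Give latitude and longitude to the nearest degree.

From cos δ = sin φ₁ sin φ₂ + cos φ₁ cos φ₂ cos Δλ, the central angle is δ ≈ 1.104 rad (63.3°). The total great-circle distance is δ·R ≈ 1.104 × 3959 ≈ 4371 mi, so the target fraction is f = 1900/4371 ≈ 0.435.
Interpolate at f ≈ 0.435 with slerp weights a = sin((1−f)δ)/sin δ ≈ 0.654, b = sin(fδ)/sin δ ≈ 0.517.
p = a·p₁ + b·p₂ ≈ (-0.725, 0.276, -0.631); φ = arcsin(p_z) ≈ -39.09°, λ = atan2(p_y, p_x) ≈ 159.17°.

≈ (39°S, 159°E)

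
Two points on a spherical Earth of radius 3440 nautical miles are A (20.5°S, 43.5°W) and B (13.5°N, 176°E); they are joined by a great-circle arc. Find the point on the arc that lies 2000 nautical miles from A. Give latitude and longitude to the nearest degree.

≈ (19°S, 79°W)

Convert each endpoint to a unit vector on the sphere (x = cos φ cos λ, y = cos φ sin λ, z = sin φ).
The central angle between the endpoints is δ = arccos(p₁·p₂) ≈ 2.473 rad (141.7°). The total great-circle distance is δ·R ≈ 2.473 × 3440 ≈ 8506 nmi, so the target fraction is f = 2000/8506 ≈ 0.235.
Interpolate at f ≈ 0.235 with slerp weights a = sin((1−f)δ)/sin δ ≈ 1.531, b = sin(fδ)/sin δ ≈ 0.886.
p = a·p₁ + b·p₂ ≈ (0.181, -0.927, -0.329); φ = arcsin(p_z) ≈ -19.22°, λ = atan2(p_y, p_x) ≈ -78.96°.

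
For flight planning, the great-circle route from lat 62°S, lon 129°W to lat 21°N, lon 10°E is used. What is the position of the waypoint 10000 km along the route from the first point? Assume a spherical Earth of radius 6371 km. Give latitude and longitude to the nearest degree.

From cos δ = sin φ₁ sin φ₂ + cos φ₁ cos φ₂ cos Δλ, the central angle is δ ≈ 2.275 rad (130.3°). The total great-circle distance is δ·R ≈ 2.275 × 6371 ≈ 14492 km, so the target fraction is f = 10000/14492 ≈ 0.690.
Interpolate at f ≈ 0.690 with slerp weights a = sin((1−f)δ)/sin δ ≈ 0.850, b = sin(fδ)/sin δ ≈ 1.312.
p = a·p₁ + b·p₂ ≈ (0.955, -0.098, -0.281); φ = arcsin(p_z) ≈ -16.29°, λ = atan2(p_y, p_x) ≈ -5.83°.

≈ lat 16°S, lon 6°W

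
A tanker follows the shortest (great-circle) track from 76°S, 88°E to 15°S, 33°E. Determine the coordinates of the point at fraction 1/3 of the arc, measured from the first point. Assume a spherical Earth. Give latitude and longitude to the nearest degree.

Convert each endpoint to a unit vector on the sphere (x = cos φ cos λ, y = cos φ sin λ, z = sin φ).
The central angle between the endpoints is δ = arccos(p₁·p₂) ≈ 1.175 rad (67.3°).
Interpolate at f = 1/3 with slerp weights a = sin((1−f)δ)/sin δ ≈ 0.765, b = sin(fδ)/sin δ ≈ 0.414.
p = a·p₁ + b·p₂ ≈ (0.342, 0.403, -0.849); φ = arcsin(p_z) ≈ -58.13°, λ = atan2(p_y, p_x) ≈ 49.68°.

≈ 58°S, 50°E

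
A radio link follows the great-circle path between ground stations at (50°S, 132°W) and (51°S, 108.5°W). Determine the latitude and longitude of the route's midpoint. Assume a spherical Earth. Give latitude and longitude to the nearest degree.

≈ (51°S, 120°W)

The haversine formula gives a central angle δ ≈ 0.260 rad (14.9°) between the endpoints.
Interpolate at f = 1/2 with slerp weights a = sin((1−f)δ)/sin δ ≈ 0.504, b = sin(fδ)/sin δ ≈ 0.504.
p = a·p₁ + b·p₂ ≈ (-0.318, -0.542, -0.778); φ = arcsin(p_z) ≈ -51.09°, λ = atan2(p_y, p_x) ≈ -120.38°.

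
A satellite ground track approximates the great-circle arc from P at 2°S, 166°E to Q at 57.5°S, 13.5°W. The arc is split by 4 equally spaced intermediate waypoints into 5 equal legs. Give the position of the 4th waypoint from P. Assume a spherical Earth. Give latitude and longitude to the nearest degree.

Write both endpoints as unit vectors p₁, p₂ with components (cos φ cos λ, cos φ sin λ, sin φ).
The central angle between the endpoints is δ = arccos(p₁·p₂) ≈ 2.103 rad (120.5°).
Interpolate at f = 4/5 with slerp weights a = sin((1−f)δ)/sin δ ≈ 0.474, b = sin(fδ)/sin δ ≈ 1.153.
p = a·p₁ + b·p₂ ≈ (0.143, -0.030, -0.989); φ = arcsin(p_z) ≈ -81.60°, λ = atan2(p_y, p_x) ≈ -11.88°.

≈ 82°S, 12°W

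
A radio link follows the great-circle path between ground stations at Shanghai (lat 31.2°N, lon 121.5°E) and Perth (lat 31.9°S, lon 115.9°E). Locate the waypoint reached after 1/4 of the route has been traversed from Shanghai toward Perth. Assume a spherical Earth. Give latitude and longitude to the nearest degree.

≈ lat 15°N, lon 120°E

Convert each endpoint to a unit vector on the sphere (x = cos φ cos λ, y = cos φ sin λ, z = sin φ).
The central angle between the endpoints is δ = arccos(p₁·p₂) ≈ 1.105 rad (63.3°).
Interpolate at f = 1/4 with slerp weights a = sin((1−f)δ)/sin δ ≈ 0.825, b = sin(fδ)/sin δ ≈ 0.305.
p = a·p₁ + b·p₂ ≈ (-0.482, 0.835, 0.266); φ = arcsin(p_z) ≈ 15.43°, λ = atan2(p_y, p_x) ≈ 120.00°.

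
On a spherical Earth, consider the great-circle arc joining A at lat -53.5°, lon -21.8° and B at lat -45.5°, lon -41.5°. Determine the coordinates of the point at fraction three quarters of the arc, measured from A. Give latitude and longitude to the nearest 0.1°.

≈ lat -47.8°, lon -37.2°

Write both endpoints as unit vectors p₁, p₂ with components (cos φ cos λ, cos φ sin λ, sin φ).
The central angle between the endpoints is δ = arccos(p₁·p₂) ≈ 0.262 rad (15.0°).
Interpolate at f = 3/4 with slerp weights a = sin((1−f)δ)/sin δ ≈ 0.253, b = sin(fδ)/sin δ ≈ 0.754.
p = a·p₁ + b·p₂ ≈ (0.535, -0.406, -0.741); φ = arcsin(p_z) ≈ -47.80°, λ = atan2(p_y, p_x) ≈ -37.17°.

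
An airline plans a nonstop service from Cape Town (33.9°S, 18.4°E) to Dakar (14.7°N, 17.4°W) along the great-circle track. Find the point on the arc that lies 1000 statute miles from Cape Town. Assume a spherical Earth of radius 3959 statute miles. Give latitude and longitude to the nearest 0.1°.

≈ 22.6°S, 8.1°E

Write both endpoints as unit vectors p₁, p₂ with components (cos φ cos λ, cos φ sin λ, sin φ).
The central angle between the endpoints is δ = arccos(p₁·p₂) ≈ 1.036 rad (59.4°). The total great-circle distance is δ·R ≈ 1.036 × 3959 ≈ 4102 mi, so the target fraction is f = 1000/4102 ≈ 0.244.
Interpolate at f ≈ 0.244 with slerp weights a = sin((1−f)δ)/sin δ ≈ 0.820, b = sin(fδ)/sin δ ≈ 0.290.
p = a·p₁ + b·p₂ ≈ (0.914, 0.131, -0.384); φ = arcsin(p_z) ≈ -22.57°, λ = atan2(p_y, p_x) ≈ 8.15°.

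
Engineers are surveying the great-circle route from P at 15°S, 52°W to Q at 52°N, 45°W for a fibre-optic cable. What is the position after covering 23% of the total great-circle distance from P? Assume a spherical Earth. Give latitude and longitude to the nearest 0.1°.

Convert each endpoint to a unit vector on the sphere (x = cos φ cos λ, y = cos φ sin λ, z = sin φ).
The central angle between the endpoints is δ = arccos(p₁·p₂) ≈ 1.174 rad (67.3°).
Interpolate at f = 0.23 with slerp weights a = sin((1−f)δ)/sin δ ≈ 0.852, b = sin(fδ)/sin δ ≈ 0.289.
p = a·p₁ + b·p₂ ≈ (0.633, -0.774, 0.007); φ = arcsin(p_z) ≈ 0.42°, λ = atan2(p_y, p_x) ≈ -50.76°.

≈ 0.4°N, 50.8°W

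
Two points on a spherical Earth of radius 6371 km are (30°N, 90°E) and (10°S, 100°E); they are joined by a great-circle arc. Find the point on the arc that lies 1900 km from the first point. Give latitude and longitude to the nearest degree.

≈ (13°N, 95°E)

Convert each endpoint to a unit vector on the sphere (x = cos φ cos λ, y = cos φ sin λ, z = sin φ).
The central angle between the endpoints is δ = arccos(p₁·p₂) ≈ 0.718 rad (41.1°). The total great-circle distance is δ·R ≈ 0.718 × 6371 ≈ 4575 km, so the target fraction is f = 1900/4575 ≈ 0.415.
Interpolate at f ≈ 0.415 with slerp weights a = sin((1−f)δ)/sin δ ≈ 0.620, b = sin(fδ)/sin δ ≈ 0.447.
p = a·p₁ + b·p₂ ≈ (-0.076, 0.970, 0.232); φ = arcsin(p_z) ≈ 13.43°, λ = atan2(p_y, p_x) ≈ 94.50°.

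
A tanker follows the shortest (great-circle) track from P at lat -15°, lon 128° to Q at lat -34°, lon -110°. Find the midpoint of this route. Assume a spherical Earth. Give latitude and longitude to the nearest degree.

Write both endpoints as unit vectors p₁, p₂ with components (cos φ cos λ, cos φ sin λ, sin φ).
The central angle between the endpoints is δ = arccos(p₁·p₂) ≈ 1.854 rad (106.2°).
Interpolate at f = 1/2 with slerp weights a = sin((1−f)δ)/sin δ ≈ 0.833, b = sin(fδ)/sin δ ≈ 0.833.
p = a·p₁ + b·p₂ ≈ (-0.732, -0.015, -0.681); φ = arcsin(p_z) ≈ -42.96°, λ = atan2(p_y, p_x) ≈ -178.83°.

≈ lat -43°, lon -179°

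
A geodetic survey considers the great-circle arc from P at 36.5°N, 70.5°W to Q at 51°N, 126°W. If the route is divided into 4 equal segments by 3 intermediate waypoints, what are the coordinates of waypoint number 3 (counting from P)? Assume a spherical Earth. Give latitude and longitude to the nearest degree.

≈ 50°N, 110°W

Convert each endpoint to a unit vector on the sphere (x = cos φ cos λ, y = cos φ sin λ, z = sin φ).
The central angle between the endpoints is δ = arccos(p₁·p₂) ≈ 0.725 rad (41.5°).
Interpolate at f = 3/4 with slerp weights a = sin((1−f)δ)/sin δ ≈ 0.272, b = sin(fδ)/sin δ ≈ 0.780.
p = a·p₁ + b·p₂ ≈ (-0.216, -0.603, 0.768); φ = arcsin(p_z) ≈ 50.17°, λ = atan2(p_y, p_x) ≈ -109.67°.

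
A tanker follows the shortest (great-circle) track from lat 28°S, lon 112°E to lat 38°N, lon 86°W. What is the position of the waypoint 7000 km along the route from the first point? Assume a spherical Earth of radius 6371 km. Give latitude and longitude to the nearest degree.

≈ lat 16°N, lon 159°E

Convert each endpoint to a unit vector on the sphere (x = cos φ cos λ, y = cos φ sin λ, z = sin φ).
The central angle between the endpoints is δ = arccos(p₁·p₂) ≈ 2.826 rad (161.9°). The total great-circle distance is δ·R ≈ 2.826 × 6371 ≈ 18007 km, so the target fraction is f = 7000/18007 ≈ 0.389.
Interpolate at f ≈ 0.389 with slerp weights a = sin((1−f)δ)/sin δ ≈ 3.187, b = sin(fδ)/sin δ ≈ 2.874.
p = a·p₁ + b·p₂ ≈ (-0.896, 0.350, 0.273); φ = arcsin(p_z) ≈ 15.84°, λ = atan2(p_y, p_x) ≈ 158.67°.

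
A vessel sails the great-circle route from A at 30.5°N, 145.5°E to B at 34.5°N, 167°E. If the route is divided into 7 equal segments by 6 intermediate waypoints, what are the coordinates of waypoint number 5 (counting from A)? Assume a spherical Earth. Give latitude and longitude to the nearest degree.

≈ 34°N, 161°E

From cos δ = sin φ₁ sin φ₂ + cos φ₁ cos φ₂ cos Δλ, the central angle is δ ≈ 0.323 rad (18.5°).
Interpolate at f = 5/7 with slerp weights a = sin((1−f)δ)/sin δ ≈ 0.290, b = sin(fδ)/sin δ ≈ 0.720.
p = a·p₁ + b·p₂ ≈ (-0.785, 0.275, 0.555); φ = arcsin(p_z) ≈ 33.74°, λ = atan2(p_y, p_x) ≈ 160.67°.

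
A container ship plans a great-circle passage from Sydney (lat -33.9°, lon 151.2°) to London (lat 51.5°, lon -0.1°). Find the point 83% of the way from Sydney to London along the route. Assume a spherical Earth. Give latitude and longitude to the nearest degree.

The haversine formula gives a central angle δ ≈ 2.668 rad (152.8°) between the endpoints.
Interpolate at f = 0.83 with slerp weights a = sin((1−f)δ)/sin δ ≈ 0.960, b = sin(fδ)/sin δ ≈ 1.753.
p = a·p₁ + b·p₂ ≈ (0.393, 0.382, 0.836); φ = arcsin(p_z) ≈ 56.77°, λ = atan2(p_y, p_x) ≈ 44.16°.

≈ lat 57°, lon 44°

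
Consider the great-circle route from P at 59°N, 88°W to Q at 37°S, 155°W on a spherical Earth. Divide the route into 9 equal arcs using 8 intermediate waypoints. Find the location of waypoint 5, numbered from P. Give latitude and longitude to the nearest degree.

≈ 7°N, 132°W

Write both endpoints as unit vectors p₁, p₂ with components (cos φ cos λ, cos φ sin λ, sin φ).
The central angle between the endpoints is δ = arccos(p₁·p₂) ≈ 1.934 rad (110.8°).
Interpolate at f = 5/9 with slerp weights a = sin((1−f)δ)/sin δ ≈ 0.810, b = sin(fδ)/sin δ ≈ 0.941.
p = a·p₁ + b·p₂ ≈ (-0.666, -0.735, 0.129); φ = arcsin(p_z) ≈ 7.38°, λ = atan2(p_y, p_x) ≈ -132.21°.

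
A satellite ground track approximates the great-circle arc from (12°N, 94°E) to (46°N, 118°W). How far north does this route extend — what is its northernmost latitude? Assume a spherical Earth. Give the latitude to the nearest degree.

The great circle lies in the plane with unit normal n̂ = (p₁ × p₂)/|p₁ × p₂|.
Here n̂_z ≈ +0.398; the vertex latitude is φ_max = arccos|n̂_z| ≈ 66.5°.
Check via Clairaut: cos φ_max = |cos φ₁| · sin C = cos(12.0°)·sin(24.0°) ≈ 0.398, again giving ≈ 66.5°.

≈ 67°N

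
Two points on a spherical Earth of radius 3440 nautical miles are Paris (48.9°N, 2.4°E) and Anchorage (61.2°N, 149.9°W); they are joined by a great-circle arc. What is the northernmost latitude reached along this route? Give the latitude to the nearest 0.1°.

≈ 80.8°N

The great circle lies in the plane with unit normal n̂ = (p₁ × p₂)/|p₁ × p₂|.
Here n̂_z ≈ -0.159; the vertex latitude is φ_max = arccos|n̂_z| ≈ 80.8°.
Check via Clairaut: cos φ_max = |cos φ₁| · sin C = cos(48.9°)·sin(14.0°) ≈ 0.159, again giving ≈ 80.8°.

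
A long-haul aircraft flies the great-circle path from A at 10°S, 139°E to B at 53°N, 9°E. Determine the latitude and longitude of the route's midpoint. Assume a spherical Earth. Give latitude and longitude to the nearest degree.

≈ 40°N, 101°E

Convert each endpoint to a unit vector on the sphere (x = cos φ cos λ, y = cos φ sin λ, z = sin φ).
The central angle between the endpoints is δ = arccos(p₁·p₂) ≈ 2.117 rad (121.3°).
Interpolate at f = 1/2 with slerp weights a = sin((1−f)δ)/sin δ ≈ 1.020, b = sin(fδ)/sin δ ≈ 1.020.
p = a·p₁ + b·p₂ ≈ (-0.152, 0.755, 0.638); φ = arcsin(p_z) ≈ 39.62°, λ = atan2(p_y, p_x) ≈ 101.37°.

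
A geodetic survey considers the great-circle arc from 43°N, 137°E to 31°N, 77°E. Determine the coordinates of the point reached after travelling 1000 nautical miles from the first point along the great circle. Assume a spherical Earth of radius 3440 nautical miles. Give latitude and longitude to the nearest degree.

≈ 43°N, 114°E

Write both endpoints as unit vectors p₁, p₂ with components (cos φ cos λ, cos φ sin λ, sin φ).
The central angle between the endpoints is δ = arccos(p₁·p₂) ≈ 0.844 rad (48.3°). The total great-circle distance is δ·R ≈ 0.844 × 3440 ≈ 2902 nmi, so the target fraction is f = 1000/2902 ≈ 0.345.
Interpolate at f ≈ 0.345 with slerp weights a = sin((1−f)δ)/sin δ ≈ 0.703, b = sin(fδ)/sin δ ≈ 0.384.
p = a·p₁ + b·p₂ ≈ (-0.302, 0.671, 0.677); φ = arcsin(p_z) ≈ 42.61°, λ = atan2(p_y, p_x) ≈ 114.23°.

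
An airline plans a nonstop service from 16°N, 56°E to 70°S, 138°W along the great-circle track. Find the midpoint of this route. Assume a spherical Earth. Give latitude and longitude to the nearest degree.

Write both endpoints as unit vectors p₁, p₂ with components (cos φ cos λ, cos φ sin λ, sin φ).
The central angle between the endpoints is δ = arccos(p₁·p₂) ≈ 2.187 rad (125.3°).
Interpolate at f = 1/2 with slerp weights a = sin((1−f)δ)/sin δ ≈ 1.089, b = sin(fδ)/sin δ ≈ 1.089.
p = a·p₁ + b·p₂ ≈ (0.308, 0.618, -0.723); φ = arcsin(p_z) ≈ -46.29°, λ = atan2(p_y, p_x) ≈ 63.49°.

≈ 46°S, 63°E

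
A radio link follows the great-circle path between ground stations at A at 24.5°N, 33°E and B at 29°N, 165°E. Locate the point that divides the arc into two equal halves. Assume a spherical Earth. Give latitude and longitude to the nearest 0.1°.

≈ 51.1°N, 96.5°E

Convert each endpoint to a unit vector on the sphere (x = cos φ cos λ, y = cos φ sin λ, z = sin φ).
The central angle between the endpoints is δ = arccos(p₁·p₂) ≈ 1.909 rad (109.4°).
Interpolate at f = 1/2 with slerp weights a = sin((1−f)δ)/sin δ ≈ 0.865, b = sin(fδ)/sin δ ≈ 0.865.
p = a·p₁ + b·p₂ ≈ (-0.071, 0.624, 0.778); φ = arcsin(p_z) ≈ 51.07°, λ = atan2(p_y, p_x) ≈ 96.45°.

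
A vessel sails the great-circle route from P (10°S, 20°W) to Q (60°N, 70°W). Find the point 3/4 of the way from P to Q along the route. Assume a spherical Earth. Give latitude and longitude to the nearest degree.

≈ (45°N, 48°W)

Write both endpoints as unit vectors p₁, p₂ with components (cos φ cos λ, cos φ sin λ, sin φ).
The central angle between the endpoints is δ = arccos(p₁·p₂) ≈ 1.404 rad (80.4°).
Interpolate at f = 3/4 with slerp weights a = sin((1−f)δ)/sin δ ≈ 0.349, b = sin(fδ)/sin δ ≈ 0.881.
p = a·p₁ + b·p₂ ≈ (0.473, -0.531, 0.703); φ = arcsin(p_z) ≈ 44.63°, λ = atan2(p_y, p_x) ≈ -48.31°.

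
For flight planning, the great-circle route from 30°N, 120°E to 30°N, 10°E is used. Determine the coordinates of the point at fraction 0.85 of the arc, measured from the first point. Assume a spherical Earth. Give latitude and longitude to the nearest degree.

Write both endpoints as unit vectors p₁, p₂ with components (cos φ cos λ, cos φ sin λ, sin φ).
The central angle between the endpoints is δ = arccos(p₁·p₂) ≈ 1.577 rad (90.4°).
Interpolate at f = 0.85 with slerp weights a = sin((1−f)δ)/sin δ ≈ 0.234, b = sin(fδ)/sin δ ≈ 0.974.
p = a·p₁ + b·p₂ ≈ (0.729, 0.322, 0.604); φ = arcsin(p_z) ≈ 37.16°, λ = atan2(p_y, p_x) ≈ 23.85°.

≈ 37°N, 24°E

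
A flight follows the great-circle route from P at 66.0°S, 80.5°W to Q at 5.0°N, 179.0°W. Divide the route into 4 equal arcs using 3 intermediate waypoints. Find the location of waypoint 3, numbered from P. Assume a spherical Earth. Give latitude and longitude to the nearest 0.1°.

Convert each endpoint to a unit vector on the sphere (x = cos φ cos λ, y = cos φ sin λ, z = sin φ).
The central angle between the endpoints is δ = arccos(p₁·p₂) ≈ 1.711 rad (98.0°).
Interpolate at f = 3/4 with slerp weights a = sin((1−f)δ)/sin δ ≈ 0.419, b = sin(fδ)/sin δ ≈ 0.968.
p = a·p₁ + b·p₂ ≈ (-0.936, -0.185, -0.298); φ = arcsin(p_z) ≈ -17.35°, λ = atan2(p_y, p_x) ≈ -168.83°.

≈ 17.4°S, 168.8°W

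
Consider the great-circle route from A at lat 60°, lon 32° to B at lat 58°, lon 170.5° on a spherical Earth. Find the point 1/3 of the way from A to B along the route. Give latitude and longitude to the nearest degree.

≈ lat 75°, lon 65°

Write both endpoints as unit vectors p₁, p₂ with components (cos φ cos λ, cos φ sin λ, sin φ).
The central angle between the endpoints is δ = arccos(p₁·p₂) ≈ 1.005 rad (57.6°).
Interpolate at f = 1/3 with slerp weights a = sin((1−f)δ)/sin δ ≈ 0.736, b = sin(fδ)/sin δ ≈ 0.389.
p = a·p₁ + b·p₂ ≈ (0.108, 0.229, 0.967); φ = arcsin(p_z) ≈ 75.33°, λ = atan2(p_y, p_x) ≈ 64.67°.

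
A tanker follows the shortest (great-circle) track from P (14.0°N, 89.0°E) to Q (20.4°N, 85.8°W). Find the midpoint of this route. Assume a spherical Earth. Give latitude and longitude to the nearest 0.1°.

The haversine formula gives a central angle δ ≈ 2.535 rad (145.2°) between the endpoints.
Interpolate at f = 1/2 with slerp weights a = sin((1−f)δ)/sin δ ≈ 1.673, b = sin(fδ)/sin δ ≈ 1.673.
p = a·p₁ + b·p₂ ≈ (0.143, 0.059, 0.988); φ = arcsin(p_z) ≈ 81.09°, λ = atan2(p_y, p_x) ≈ 22.46°.

≈ (81.1°N, 22.5°E)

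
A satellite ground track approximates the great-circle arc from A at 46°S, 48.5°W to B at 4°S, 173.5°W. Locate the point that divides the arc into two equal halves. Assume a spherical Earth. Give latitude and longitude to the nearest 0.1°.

≈ 43.7°S, 130.0°W

From cos δ = sin φ₁ sin φ₂ + cos φ₁ cos φ₂ cos Δλ, the central angle is δ ≈ 1.925 rad (110.3°).
Interpolate at f = 1/2 with slerp weights a = sin((1−f)δ)/sin δ ≈ 0.875, b = sin(fδ)/sin δ ≈ 0.875.
p = a·p₁ + b·p₂ ≈ (-0.465, -0.554, -0.691); φ = arcsin(p_z) ≈ -43.68°, λ = atan2(p_y, p_x) ≈ -129.98°.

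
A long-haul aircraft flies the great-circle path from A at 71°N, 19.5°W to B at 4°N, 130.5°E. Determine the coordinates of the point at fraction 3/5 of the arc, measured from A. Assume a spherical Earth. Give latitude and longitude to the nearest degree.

From cos δ = sin φ₁ sin φ₂ + cos φ₁ cos φ₂ cos Δλ, the central angle is δ ≈ 1.788 rad (102.4°).
Interpolate at f = 3/5 with slerp weights a = sin((1−f)δ)/sin δ ≈ 0.671, b = sin(fδ)/sin δ ≈ 0.900.
p = a·p₁ + b·p₂ ≈ (-0.377, 0.609, 0.698); φ = arcsin(p_z) ≈ 44.24°, λ = atan2(p_y, p_x) ≈ 121.72°.

≈ 44°N, 122°E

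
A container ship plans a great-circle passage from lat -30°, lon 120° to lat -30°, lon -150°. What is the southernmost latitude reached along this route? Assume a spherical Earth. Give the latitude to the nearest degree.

≈ -39°

The great circle lies in the plane with unit normal n̂ = (p₁ × p₂)/|p₁ × p₂|.
Here n̂_z ≈ +0.775; the vertex latitude is φ_max = arccos|n̂_z| ≈ 39.2°.
Check via Clairaut: cos φ_max = |cos φ₁| · sin C = cos(30.0°)·sin(116.6°) ≈ 0.775, again giving ≈ 39.2°.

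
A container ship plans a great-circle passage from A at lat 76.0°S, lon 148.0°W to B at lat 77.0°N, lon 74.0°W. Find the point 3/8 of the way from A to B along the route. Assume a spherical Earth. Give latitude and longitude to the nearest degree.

Convert each endpoint to a unit vector on the sphere (x = cos φ cos λ, y = cos φ sin λ, z = sin φ).
The central angle between the endpoints is δ = arccos(p₁·p₂) ≈ 2.766 rad (158.5°).
Interpolate at f = 3/8 with slerp weights a = sin((1−f)δ)/sin δ ≈ 2.695, b = sin(fδ)/sin δ ≈ 2.350.
p = a·p₁ + b·p₂ ≈ (-0.407, -0.854, -0.325); φ = arcsin(p_z) ≈ -18.98°, λ = atan2(p_y, p_x) ≈ -115.50°.

≈ lat 19°S, lon 116°W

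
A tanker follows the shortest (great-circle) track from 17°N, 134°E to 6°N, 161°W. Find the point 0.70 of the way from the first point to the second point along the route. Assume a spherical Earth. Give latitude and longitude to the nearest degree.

≈ 11°N, 180°E

Convert each endpoint to a unit vector on the sphere (x = cos φ cos λ, y = cos φ sin λ, z = sin φ).
The central angle between the endpoints is δ = arccos(p₁·p₂) ≈ 1.124 rad (64.4°).
Interpolate at f = 0.70 with slerp weights a = sin((1−f)δ)/sin δ ≈ 0.367, b = sin(fδ)/sin δ ≈ 0.785.
p = a·p₁ + b·p₂ ≈ (-0.982, -0.002, 0.189); φ = arcsin(p_z) ≈ 10.91°, λ = atan2(p_y, p_x) ≈ -179.89°.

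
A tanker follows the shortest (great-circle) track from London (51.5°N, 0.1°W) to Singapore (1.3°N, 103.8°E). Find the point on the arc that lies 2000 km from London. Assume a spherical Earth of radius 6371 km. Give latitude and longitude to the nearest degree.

≈ (52°N, 29°E)

From cos δ = sin φ₁ sin φ₂ + cos φ₁ cos φ₂ cos Δλ, the central angle is δ ≈ 1.703 rad (97.6°). The total great-circle distance is δ·R ≈ 1.703 × 6371 ≈ 10849 km, so the target fraction is f = 2000/10849 ≈ 0.184.
Interpolate at f ≈ 0.184 with slerp weights a = sin((1−f)δ)/sin δ ≈ 0.992, b = sin(fδ)/sin δ ≈ 0.312.
p = a·p₁ + b·p₂ ≈ (0.543, 0.301, 0.784); φ = arcsin(p_z) ≈ 51.59°, λ = atan2(p_y, p_x) ≈ 29.01°.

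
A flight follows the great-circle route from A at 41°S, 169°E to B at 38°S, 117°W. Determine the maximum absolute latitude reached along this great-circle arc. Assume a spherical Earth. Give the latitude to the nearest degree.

≈ 46°S

The great circle lies in the plane with unit normal n̂ = (p₁ × p₂)/|p₁ × p₂|.
Here n̂_z ≈ +0.695; the vertex latitude is φ_max = arccos|n̂_z| ≈ 46.0°.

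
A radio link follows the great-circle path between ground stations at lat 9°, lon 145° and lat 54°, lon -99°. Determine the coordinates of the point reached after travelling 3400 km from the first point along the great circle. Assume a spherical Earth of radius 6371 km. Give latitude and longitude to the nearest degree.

≈ lat 34°, lon 164°

Convert each endpoint to a unit vector on the sphere (x = cos φ cos λ, y = cos φ sin λ, z = sin φ).
The central angle between the endpoints is δ = arccos(p₁·p₂) ≈ 1.699 rad (97.4°). The total great-circle distance is δ·R ≈ 1.699 × 6371 ≈ 10825 km, so the target fraction is f = 3400/10825 ≈ 0.314.
Interpolate at f ≈ 0.314 with slerp weights a = sin((1−f)δ)/sin δ ≈ 0.927, b = sin(fδ)/sin δ ≈ 0.513.
p = a·p₁ + b·p₂ ≈ (-0.797, 0.227, 0.560); φ = arcsin(p_z) ≈ 34.05°, λ = atan2(p_y, p_x) ≈ 164.09°.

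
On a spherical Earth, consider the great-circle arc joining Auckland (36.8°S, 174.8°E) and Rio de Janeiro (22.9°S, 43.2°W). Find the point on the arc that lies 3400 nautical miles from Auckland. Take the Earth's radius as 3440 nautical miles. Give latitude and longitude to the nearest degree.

Write both endpoints as unit vectors p₁, p₂ with components (cos φ cos λ, cos φ sin λ, sin φ).
The central angle between the endpoints is δ = arccos(p₁·p₂) ≈ 1.926 rad (110.4°). The total great-circle distance is δ·R ≈ 1.926 × 3440 ≈ 6627 nmi, so the target fraction is f = 3400/6627 ≈ 0.513.
Interpolate at f ≈ 0.513 with slerp weights a = sin((1−f)δ)/sin δ ≈ 0.860, b = sin(fδ)/sin δ ≈ 0.891.
p = a·p₁ + b·p₂ ≈ (-0.088, -0.499, -0.862); φ = arcsin(p_z) ≈ -59.54°, λ = atan2(p_y, p_x) ≈ -99.96°.

≈ 60°S, 100°W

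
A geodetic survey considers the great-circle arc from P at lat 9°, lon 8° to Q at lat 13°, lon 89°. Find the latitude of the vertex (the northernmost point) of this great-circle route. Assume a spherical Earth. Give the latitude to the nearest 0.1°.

The great circle lies in the plane with unit normal n̂ = (p₁ × p₂)/|p₁ × p₂|.
Here n̂_z ≈ +0.967; the vertex latitude is φ_max = arccos|n̂_z| ≈ 14.7°.

≈ 14.7°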